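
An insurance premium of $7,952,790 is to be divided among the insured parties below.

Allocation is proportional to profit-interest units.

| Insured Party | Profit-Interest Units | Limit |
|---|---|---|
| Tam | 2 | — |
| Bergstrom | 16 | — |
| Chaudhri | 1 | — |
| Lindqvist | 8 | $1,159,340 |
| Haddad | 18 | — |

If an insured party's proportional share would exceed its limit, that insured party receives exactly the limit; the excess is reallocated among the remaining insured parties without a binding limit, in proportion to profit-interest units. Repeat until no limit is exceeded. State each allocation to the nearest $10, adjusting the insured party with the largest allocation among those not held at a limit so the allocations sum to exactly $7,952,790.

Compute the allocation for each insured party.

Combined profit-interest units = 45.
Proportional shares (ignoring caps): Tam 353,457.33; Bergstrom 2,827,658.67; Chaudhri 176,728.67; Lindqvist 1,413,829.33; Haddad 3,181,116.00.
Held at cap: Lindqvist ($1,159,340); residual $6,793,450 reallocated over remaining profit-interest units 37.
Remaining shares: Tam 367,213.51 → $367,210; Bergstrom 2,937,708.11 → $2,937,710; Chaudhri 183,606.76 → $183,610; Haddad 3,304,921.62 → $3,304,920.

Tam: $367,210 · Bergstrom: $2,937,710 · Chaudhri: $183,610 · Lindqvist: $1,159,340 · Haddad: $3,304,920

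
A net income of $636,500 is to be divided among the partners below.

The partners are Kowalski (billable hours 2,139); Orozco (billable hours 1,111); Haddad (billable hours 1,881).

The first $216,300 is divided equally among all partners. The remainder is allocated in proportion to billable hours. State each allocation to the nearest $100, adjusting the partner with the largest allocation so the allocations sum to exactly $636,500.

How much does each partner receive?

Equal tier: $216,300 ÷ 3 = $72,100 apiece.
Remainder $420,200 by billable hours (total 5,131): Kowalski 175,172.05 → $175,200; Orozco 90,984.64 → $91,000; Haddad 154,043.31 → $154,000.
Totals: Kowalski $72,100 + $175,200 = $247,300; Orozco $72,100 + $91,000 = $163,100; Haddad $72,100 + $154,000 = $226,100.

Kowalski: $247,300; Orozco: $163,100; Haddad: $226,100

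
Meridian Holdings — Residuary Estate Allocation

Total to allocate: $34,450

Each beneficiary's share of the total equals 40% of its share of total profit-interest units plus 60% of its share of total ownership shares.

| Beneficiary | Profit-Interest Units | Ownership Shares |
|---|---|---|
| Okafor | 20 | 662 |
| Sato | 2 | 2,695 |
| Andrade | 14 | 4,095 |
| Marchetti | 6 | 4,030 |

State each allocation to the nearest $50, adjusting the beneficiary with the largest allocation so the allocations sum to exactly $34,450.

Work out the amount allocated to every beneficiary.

Profit-interest units total 42; ownership shares total 11,482.
Combined weights (40% profit-interest units + 60% ownership shares): Okafor 0.2251; Sato 0.1599; Andrade 0.3473; Marchetti 0.2677.
Raw shares: Okafor 7,753.64; Sato 5,507.75; Andrade 11,965.19; Marchetti 9,223.41.
After rounding ($50): Okafor $7,750; Sato $5,500; Andrade $11,950; Marchetti $9,200. Sum = $34,400.
Difference $34,450 − $34,400 = +$50 applied to largest allocation (Andrade): Andrade becomes $12,000.

Okafor: $7,750; Sato: $5,500; Andrade: $12,000; Marchetti: $9,200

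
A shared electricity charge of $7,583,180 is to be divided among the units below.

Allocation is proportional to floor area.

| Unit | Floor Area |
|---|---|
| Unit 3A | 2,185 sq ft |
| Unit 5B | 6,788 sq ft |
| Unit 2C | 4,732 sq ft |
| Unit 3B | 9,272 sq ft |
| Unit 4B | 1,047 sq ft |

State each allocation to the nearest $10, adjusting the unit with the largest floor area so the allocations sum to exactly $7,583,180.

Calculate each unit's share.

Unit 3A: $689,700 · Unit 5B: $2,142,630 · Unit 2C: $1,493,660 · Unit 3B: $2,926,700 · Unit 4B: $330,490

Floor area total: 2,185 + 6,788 + 4,732 + 9,272 + 1,047 = 24,024.
Raw shares: Unit 3A 689,695.65; Unit 5B 2,142,633.44; Unit 2C 1,493,656.67; Unit 3B 2,926,708.50; Unit 4B 330,485.74.
At nearest $10: Unit 3A $689,700; Unit 5B $2,142,630; Unit 2C $1,493,660; Unit 3B $2,926,710; Unit 4B $330,490. Sum = $7,583,190.
Difference $7,583,180 − $7,583,190 = −$10 applied to largest floor area (Unit 3B): Unit 3B becomes $2,926,700.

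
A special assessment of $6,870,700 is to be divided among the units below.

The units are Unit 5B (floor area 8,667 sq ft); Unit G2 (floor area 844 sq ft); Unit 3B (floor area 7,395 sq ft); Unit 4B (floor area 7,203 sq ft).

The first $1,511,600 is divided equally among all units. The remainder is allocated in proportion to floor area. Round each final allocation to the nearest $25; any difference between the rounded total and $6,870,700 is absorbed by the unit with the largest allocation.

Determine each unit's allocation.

Equal tier: $1,511,600 ÷ 4 = $377,900 apiece.
Remainder $5,359,100 by floor area (total 24,109): Unit 5B 1,926,555.22 → $1,926,550; Unit G2 187,609.62 → $187,600; Unit 3B 1,643,807.06 → $1,643,800; Unit 4B 1,601,128.10 → $1,601,125.
Rounding difference +$25 on remainder applied to Unit 5B.
Totals: Unit 5B $377,900 + $1,926,575 = $2,304,475; Unit G2 $377,900 + $187,600 = $565,500; Unit 3B $377,900 + $1,643,800 = $2,021,700; Unit 4B $377,900 + $1,601,125 = $1,979,025.

Unit 5B: $2,304,475; Unit G2: $565,500; Unit 3B: $2,021,700; Unit 4B: $1,979,025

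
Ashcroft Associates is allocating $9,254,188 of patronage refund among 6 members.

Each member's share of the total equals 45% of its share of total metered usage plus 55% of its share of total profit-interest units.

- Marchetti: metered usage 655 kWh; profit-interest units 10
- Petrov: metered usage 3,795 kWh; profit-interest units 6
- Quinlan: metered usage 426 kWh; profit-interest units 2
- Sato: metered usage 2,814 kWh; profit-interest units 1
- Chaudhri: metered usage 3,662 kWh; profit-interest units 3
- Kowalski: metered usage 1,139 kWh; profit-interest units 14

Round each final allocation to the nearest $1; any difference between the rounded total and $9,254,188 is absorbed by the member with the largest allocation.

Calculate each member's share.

Metered usage total 12,491; profit-interest units total 36.
Blended shares (45% metered usage + 55% profit-interest units): Marchetti 0.1764; Petrov 0.2284; Quinlan 0.0459; Sato 0.1167; Chaudhri 0.1778; Kowalski 0.2549.
Pro-rata amounts: Marchetti 1,632,205.26; Petrov 2,113,518.69; Quinlan 424,791.34; Sato 1,079,545.17; Chaudhri 1,645,027.43; Kowalski 2,359,100.12.
After rounding ($1): Marchetti $1,632,205; Petrov $2,113,519; Quinlan $424,791; Sato $1,079,545; Chaudhri $1,645,027; Kowalski $2,359,100. Sum = $9,254,187.
Difference $9,254,188 − $9,254,187 = +$1 applied to largest allocation (Kowalski): Kowalski becomes $2,359,101.

Marchetti: $1,632,205; Petrov: $2,113,519; Quinlan: $424,791; Sato: $1,079,545; Chaudhri: $1,645,027; Kowalski: $2,359,101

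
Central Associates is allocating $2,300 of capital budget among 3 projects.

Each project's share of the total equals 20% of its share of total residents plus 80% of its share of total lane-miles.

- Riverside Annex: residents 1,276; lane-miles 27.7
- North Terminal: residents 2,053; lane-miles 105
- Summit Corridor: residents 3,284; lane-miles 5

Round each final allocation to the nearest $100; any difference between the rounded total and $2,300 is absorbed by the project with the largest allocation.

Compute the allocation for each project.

Residents total 6,613; lane-miles total 137.7.
Combined weights (20% residents + 80% lane-miles): Riverside Annex 0.1995; North Terminal 0.6721; Summit Corridor 0.1284.
Raw shares: Riverside Annex 458.90; North Terminal 1,545.86; Summit Corridor 295.25.
At nearest $100: Riverside Annex $500; North Terminal $1,500; Summit Corridor $300. Sum = $2,300.
Rounded total matches; no reconciliation needed.

Riverside Annex: $500 | North Terminal: $1,500 | Summit Corridor: $300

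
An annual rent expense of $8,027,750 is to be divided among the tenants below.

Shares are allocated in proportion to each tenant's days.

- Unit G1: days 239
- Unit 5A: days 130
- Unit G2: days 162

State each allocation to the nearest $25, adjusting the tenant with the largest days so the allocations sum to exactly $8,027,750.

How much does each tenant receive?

Total days = 531.
Raw shares: Unit G1 239/531 × $8,027,750 = 3,613,243.41; Unit 5A 130/531 × $8,027,750 = 1,965,362.52; Unit G2 162/531 × $8,027,750 = 2,449,144.07.
After rounding ($25): Unit G1 $3,613,250; Unit 5A $1,965,375; Unit G2 $2,449,150. Sum = $8,027,775.
Difference $8,027,750 − $8,027,775 = −$25 applied to largest days (Unit G1): Unit G1 becomes $3,613,225.

Unit G1: $3,613,225 · Unit 5A: $1,965,375 · Unit G2: $2,449,150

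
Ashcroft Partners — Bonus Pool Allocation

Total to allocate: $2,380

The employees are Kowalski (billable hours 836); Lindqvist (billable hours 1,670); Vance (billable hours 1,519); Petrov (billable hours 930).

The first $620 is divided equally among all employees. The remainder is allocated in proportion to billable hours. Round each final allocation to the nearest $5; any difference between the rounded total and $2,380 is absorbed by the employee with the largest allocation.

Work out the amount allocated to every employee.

Equal tier: $620 ÷ 4 = $155 apiece.
Remainder $1,760 by billable hours (total 4,955): Kowalski 296.94 → $295; Lindqvist 593.18 → $595; Vance 539.54 → $540; Petrov 330.33 → $330.
Totals: Kowalski $155 + $295 = $450; Lindqvist $155 + $595 = $750; Vance $155 + $540 = $695; Petrov $155 + $330 = $485.

Kowalski: $450 · Lindqvist: $750 · Vance: $695 · Petrov: $485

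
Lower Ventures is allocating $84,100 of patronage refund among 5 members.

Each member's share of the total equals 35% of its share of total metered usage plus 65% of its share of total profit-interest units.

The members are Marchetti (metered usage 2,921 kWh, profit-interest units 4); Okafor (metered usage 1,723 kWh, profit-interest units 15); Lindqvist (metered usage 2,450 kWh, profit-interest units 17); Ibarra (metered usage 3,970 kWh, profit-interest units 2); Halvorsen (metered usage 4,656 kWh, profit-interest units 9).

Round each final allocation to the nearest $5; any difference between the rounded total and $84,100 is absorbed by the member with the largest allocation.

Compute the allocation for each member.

Marchetti: $10,120; Okafor: $20,675; Lindqvist: $24,360; Ibarra: $9,760; Halvorsen: $19,185

Totals — metered usage 15,720, profit-interest units 47.
Blended shares (35% metered usage + 65% profit-interest units): Marchetti 0.1204; Okafor 0.2458; Lindqvist 0.2897; Ibarra 0.1161; Halvorsen 0.2281.
Proportional shares: Marchetti 10,121.78; Okafor 20,672.52; Lindqvist 24,359.96; Ibarra 9,759.82; Halvorsen 19,185.92.
After rounding ($5): Marchetti $10,120; Okafor $20,675; Lindqvist $24,360; Ibarra $9,760; Halvorsen $19,185. Sum = $84,100.
Sum already equals the total — no adjustment.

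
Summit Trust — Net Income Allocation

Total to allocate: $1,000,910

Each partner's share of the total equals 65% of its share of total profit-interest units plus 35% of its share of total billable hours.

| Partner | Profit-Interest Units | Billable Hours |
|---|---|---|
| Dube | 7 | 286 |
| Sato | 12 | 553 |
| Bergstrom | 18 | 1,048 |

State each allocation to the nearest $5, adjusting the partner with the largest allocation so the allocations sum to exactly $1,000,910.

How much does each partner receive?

Dube: $176,180 | Sato: $313,665 | Bergstrom: $511,065

Totals — profit-interest units 37, billable hours 1,887.
Combined weights (65% profit-interest units + 35% billable hours): Dube 0.1760; Sato 0.3134; Bergstrom 0.5106.
Pro-rata amounts: Dube 176,180.32; Sato 313,666.20; Bergstrom 511,063.48.
Rounded to nearest $5: Dube $176,180; Sato $313,665; Bergstrom $511,065. Sum = $1,000,910.
Rounded total matches; no reconciliation needed.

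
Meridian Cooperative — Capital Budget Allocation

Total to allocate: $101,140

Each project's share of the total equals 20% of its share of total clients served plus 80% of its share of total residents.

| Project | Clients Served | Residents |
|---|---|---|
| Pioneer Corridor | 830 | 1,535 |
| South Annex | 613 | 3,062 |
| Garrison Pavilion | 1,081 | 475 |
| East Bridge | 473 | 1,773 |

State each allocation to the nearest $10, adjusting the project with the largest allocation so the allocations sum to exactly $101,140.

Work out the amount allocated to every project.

Pioneer Corridor: $23,750 · South Annex: $40,330 · Garrison Pavilion: $12,910 · East Bridge: $24,150

Clients served total 2,997; residents total 6,845.
Combined weights (20% clients served + 80% residents): Pioneer Corridor 0.2348; South Annex 0.3988; Garrison Pavilion 0.1277; East Bridge 0.2388.
Pro-rata amounts: Pioneer Corridor 23,746.63; South Annex 40,332.07; Garrison Pavilion 12,910.90; East Bridge 24,150.40.
Rounded to nearest $10: Pioneer Corridor $23,750; South Annex $40,330; Garrison Pavilion $12,910; East Bridge $24,150. Sum = $101,140.
No rounding difference to absorb.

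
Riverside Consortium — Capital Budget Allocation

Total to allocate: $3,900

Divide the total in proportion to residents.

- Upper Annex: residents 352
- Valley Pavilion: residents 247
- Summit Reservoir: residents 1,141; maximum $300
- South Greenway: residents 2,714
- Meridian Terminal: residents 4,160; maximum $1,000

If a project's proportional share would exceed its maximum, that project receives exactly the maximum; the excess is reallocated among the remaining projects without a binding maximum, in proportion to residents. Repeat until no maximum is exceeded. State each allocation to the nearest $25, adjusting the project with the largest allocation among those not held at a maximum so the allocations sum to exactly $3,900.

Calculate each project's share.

Sum of residents: 8,614.
Pro-rata shares before constraints: Upper Annex 159.37; Valley Pavilion 111.83; Summit Reservoir 516.59; South Greenway 1,228.77; Meridian Terminal 1,883.45.
Held at cap: Summit Reservoir ($300), Meridian Terminal ($1,000); balance $2,600 reallocated over remaining residents 3,313.
Shares after redistribution: Upper Annex 276.25 → $275; Valley Pavilion 193.84 → $200; South Greenway 2,129.91 → $2,125.

Upper Annex: $275 | Valley Pavilion: $200 | Summit Reservoir: $300 | South Greenway: $2,125 | Meridian Terminal: $1,000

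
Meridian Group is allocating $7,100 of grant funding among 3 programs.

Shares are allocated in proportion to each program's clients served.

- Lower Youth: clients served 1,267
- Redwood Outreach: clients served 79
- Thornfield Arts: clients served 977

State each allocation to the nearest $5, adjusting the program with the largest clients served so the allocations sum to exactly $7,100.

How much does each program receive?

Lower Youth: $3,875; Redwood Outreach: $240; Thornfield Arts: $2,985

Clients served total: 2,323.
Unrounded shares: Lower Youth 1,267/2,323 × $7,100 = 3,872.45; Redwood Outreach 79/2,323 × $7,100 = 241.46; Thornfield Arts 977/2,323 × $7,100 = 2,986.10.
After rounding ($5): Lower Youth $3,870; Redwood Outreach $240; Thornfield Arts $2,985. Sum = $7,095.
Difference $7,100 − $7,095 = +$5 applied to largest clients served (Lower Youth): Lower Youth becomes $3,875.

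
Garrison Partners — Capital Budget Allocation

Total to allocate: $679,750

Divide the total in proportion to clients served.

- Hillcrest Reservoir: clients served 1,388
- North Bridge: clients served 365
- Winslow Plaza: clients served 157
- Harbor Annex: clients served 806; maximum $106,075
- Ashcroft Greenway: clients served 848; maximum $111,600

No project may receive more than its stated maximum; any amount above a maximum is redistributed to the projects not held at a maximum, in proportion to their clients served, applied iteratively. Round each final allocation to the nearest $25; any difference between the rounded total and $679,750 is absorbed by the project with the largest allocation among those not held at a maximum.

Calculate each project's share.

Hillcrest Reservoir: $335,800 · North Bridge: $88,300 · Winslow Plaza: $37,975 · Harbor Annex: $106,075 · Ashcroft Greenway: $111,600

Clients served total: 3,564.
Pro-rata shares before constraints: Hillcrest Reservoir 264,728.68; North Bridge 69,615.25; Winslow Plaza 29,944.09; Harbor Annex 153,725.73; Ashcroft Greenway 161,736.25.
Held at cap: Harbor Annex ($106,075), Ashcroft Greenway ($111,600); balance $462,075 reallocated over remaining clients served 1,910.
Redistributed shares: Hillcrest Reservoir 335,790.63 → $335,800; North Bridge 88,302.29 → $88,300; Winslow Plaza 37,982.08 → $37,975.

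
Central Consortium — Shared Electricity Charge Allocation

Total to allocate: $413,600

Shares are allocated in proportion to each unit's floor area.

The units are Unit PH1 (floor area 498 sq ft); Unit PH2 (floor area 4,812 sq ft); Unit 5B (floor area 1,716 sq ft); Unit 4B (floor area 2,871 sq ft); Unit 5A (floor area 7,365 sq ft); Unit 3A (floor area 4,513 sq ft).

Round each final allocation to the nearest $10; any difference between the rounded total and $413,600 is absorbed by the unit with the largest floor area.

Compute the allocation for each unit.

Unit PH1: $9,460; Unit PH2: $91,400; Unit 5B: $32,590; Unit 4B: $54,530; Unit 5A: $139,900; Unit 3A: $85,720

Combined floor area = 21,775.
Unrounded shares: Unit PH1 498/21,775 × $413,600 = 9,459.14; Unit PH2 4,812/21,775 × $413,600 = 91,400.38; Unit 5B 1,716/21,775 × $413,600 = 32,594.15; Unit 4B 2,871/21,775 × $413,600 = 54,532.52; Unit 5A 7,365/21,775 × $413,600 = 139,892.72; Unit 3A 4,513/21,775 × $413,600 = 85,721.09.
At nearest $10: Unit PH1 $9,460; Unit PH2 $91,400; Unit 5B $32,590; Unit 4B $54,530; Unit 5A $139,890; Unit 3A $85,720. Sum = $413,590.
Difference $413,600 − $413,590 = +$10 applied to largest floor area (Unit 5A): Unit 5A becomes $139,900.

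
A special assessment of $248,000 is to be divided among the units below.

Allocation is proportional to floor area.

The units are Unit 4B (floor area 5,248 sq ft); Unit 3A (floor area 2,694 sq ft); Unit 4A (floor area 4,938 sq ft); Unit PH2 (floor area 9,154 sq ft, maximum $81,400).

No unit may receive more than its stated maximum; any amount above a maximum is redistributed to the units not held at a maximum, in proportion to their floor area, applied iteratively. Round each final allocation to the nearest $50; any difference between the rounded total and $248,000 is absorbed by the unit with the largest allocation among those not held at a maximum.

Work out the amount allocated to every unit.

Combined floor area = 22,034.
Unconstrained shares: Unit 4B 59,067.99; Unit 3A 30,321.87; Unit 4A 55,578.83; Unit PH2 103,031.32.
Held at cap: Unit PH2 ($81,400); residual $166,600 reallocated over remaining floor area 12,880.
Shares after redistribution: Unit 4B 67,881.74 → $67,900; Unit 3A 34,846.30 → $34,850; Unit 4A 63,871.96 → $63,850.

Unit 4B: $67,900; Unit 3A: $34,850; Unit 4A: $63,850; Unit PH2: $81,400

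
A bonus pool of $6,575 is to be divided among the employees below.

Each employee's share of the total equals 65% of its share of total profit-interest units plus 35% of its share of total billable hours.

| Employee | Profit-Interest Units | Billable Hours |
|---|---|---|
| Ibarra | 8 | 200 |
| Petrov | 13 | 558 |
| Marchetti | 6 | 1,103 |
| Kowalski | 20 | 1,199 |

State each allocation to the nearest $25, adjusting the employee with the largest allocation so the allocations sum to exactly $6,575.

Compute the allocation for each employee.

Ibarra: $875 | Petrov: $1,600 | Marchetti: $1,375 | Kowalski: $2,725

Totals — profit-interest units 47, billable hours 3,060.
Composite weights (65% profit-interest units + 35% billable hours): Ibarra 0.1335; Petrov 0.2436; Marchetti 0.2091; Kowalski 0.4137.
Pro-rata amounts: Ibarra 877.86; Petrov 1,601.74; Marchetti 1,375.09; Kowalski 2,720.32.
At nearest $25: Ibarra $875; Petrov $1,600; Marchetti $1,375; Kowalski $2,725. Sum = $6,575.
Rounded total matches; no reconciliation needed.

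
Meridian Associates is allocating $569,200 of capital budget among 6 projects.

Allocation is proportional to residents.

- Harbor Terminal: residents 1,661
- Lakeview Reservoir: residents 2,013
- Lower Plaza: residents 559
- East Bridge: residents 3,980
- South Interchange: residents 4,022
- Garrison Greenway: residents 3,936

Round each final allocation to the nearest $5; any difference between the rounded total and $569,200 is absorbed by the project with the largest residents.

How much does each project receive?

Harbor Terminal: $58,465 · Lakeview Reservoir: $70,855 · Lower Plaza: $19,675 · East Bridge: $140,090 · South Interchange: $141,570 · Garrison Greenway: $138,545

Residents total: 1,661 + 2,013 + 559 + 3,980 + 4,022 + 3,936 = 16,171.
Proportional shares: Harbor Terminal 58,465.23; Lakeview Reservoir 70,855.21; Lower Plaza 19,676.14; East Bridge 140,091.27; South Interchange 141,569.62; Garrison Greenway 138,542.53.
After rounding ($5): Harbor Terminal $58,465; Lakeview Reservoir $70,855; Lower Plaza $19,675; East Bridge $140,090; South Interchange $141,570; Garrison Greenway $138,545. Sum = $569,200.
Rounded total matches; no reconciliation needed.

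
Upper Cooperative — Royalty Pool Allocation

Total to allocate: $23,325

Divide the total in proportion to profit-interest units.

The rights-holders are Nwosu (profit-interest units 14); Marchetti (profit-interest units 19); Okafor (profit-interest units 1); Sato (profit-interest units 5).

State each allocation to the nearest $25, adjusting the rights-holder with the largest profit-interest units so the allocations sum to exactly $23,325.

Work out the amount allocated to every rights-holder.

Total profit-interest units = 39.
Proportional shares: Nwosu 14/39 × $23,325 = 8,373.08; Marchetti 19/39 × $23,325 = 11,363.46; Okafor 1/39 × $23,325 = 598.08; Sato 5/39 × $23,325 = 2,990.38.
Rounded to nearest $25: Nwosu $8,375; Marchetti $11,375; Okafor $600; Sato $3,000. Sum = $23,350.
Difference $23,325 − $23,350 = −$25 applied to largest profit-interest units (Marchetti): Marchetti becomes $11,350.

Nwosu: $8,375 | Marchetti: $11,350 | Okafor: $600 | Sato: $3,000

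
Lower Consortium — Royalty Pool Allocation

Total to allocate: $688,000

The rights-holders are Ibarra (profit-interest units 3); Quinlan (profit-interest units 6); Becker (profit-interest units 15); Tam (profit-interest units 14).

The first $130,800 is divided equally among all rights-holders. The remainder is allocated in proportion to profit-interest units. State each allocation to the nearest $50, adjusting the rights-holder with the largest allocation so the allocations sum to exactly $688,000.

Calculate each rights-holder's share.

$130,800 shared equally gives $32,700 per rights-holder.
Remainder $557,200 by profit-interest units (total 38): Ibarra 43,989.47 → $44,000; Quinlan 87,978.95 → $88,000; Becker 219,947.37 → $219,950; Tam 205,284.21 → $205,300.
Rounding difference −$50 on remainder applied to Becker.
Totals: Ibarra $32,700 + $44,000 = $76,700; Quinlan $32,700 + $88,000 = $120,700; Becker $32,700 + $219,900 = $252,600; Tam $32,700 + $205,300 = $238,000.

Ibarra: $76,700 · Quinlan: $120,700 · Becker: $252,600 · Tam: $238,000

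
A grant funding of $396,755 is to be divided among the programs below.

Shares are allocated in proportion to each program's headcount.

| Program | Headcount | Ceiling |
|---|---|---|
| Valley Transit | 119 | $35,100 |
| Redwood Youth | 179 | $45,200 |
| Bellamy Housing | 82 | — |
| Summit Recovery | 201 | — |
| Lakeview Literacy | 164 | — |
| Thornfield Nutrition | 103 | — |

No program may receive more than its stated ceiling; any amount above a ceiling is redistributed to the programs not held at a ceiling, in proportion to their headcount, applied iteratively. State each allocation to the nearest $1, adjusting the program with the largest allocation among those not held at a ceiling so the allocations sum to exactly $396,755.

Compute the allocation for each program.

Valley Transit: $35,100 | Redwood Youth: $45,200 | Bellamy Housing: $47,181 | Summit Recovery: $115,650 | Lakeview Literacy: $94,361 | Thornfield Nutrition: $59,263

Headcount total: 848.
Pro-rata shares before constraints: Valley Transit 55,676.70; Redwood Youth 83,748.99; Bellamy Housing 38,365.46; Summit Recovery 94,042.16; Lakeview Literacy 76,730.92; Thornfield Nutrition 48,190.76.
Held at cap: Valley Transit ($35,100), Redwood Youth ($45,200); remaining pool $316,455 reallocated over remaining headcount 550.
Remaining shares: Bellamy Housing 47,180.56 → $47,181; Summit Recovery 115,649.92 → $115,650; Lakeview Literacy 94,361.13 → $94,361; Thornfield Nutrition 59,263.39 → $59,263.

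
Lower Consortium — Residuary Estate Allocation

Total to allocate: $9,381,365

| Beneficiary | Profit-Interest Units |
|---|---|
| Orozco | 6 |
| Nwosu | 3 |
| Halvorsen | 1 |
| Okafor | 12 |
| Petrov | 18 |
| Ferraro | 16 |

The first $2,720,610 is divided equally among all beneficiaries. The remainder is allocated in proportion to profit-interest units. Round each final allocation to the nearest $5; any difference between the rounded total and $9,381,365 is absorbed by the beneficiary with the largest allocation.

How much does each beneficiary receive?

Equal tier: $2,720,610 ÷ 6 = $453,435 apiece.
Remainder $6,660,755 by profit-interest units (total 56): Orozco 713,652.32 → $713,650; Nwosu 356,826.16 → $356,825; Halvorsen 118,942.05 → $118,940; Okafor 1,427,304.64 → $1,427,305; Petrov 2,140,956.96 → $2,140,955; Ferraro 1,903,072.86 → $1,903,075.
Rounding difference +$5 on remainder applied to Petrov.
Totals: Orozco $453,435 + $713,650 = $1,167,085; Nwosu $453,435 + $356,825 = $810,260; Halvorsen $453,435 + $118,940 = $572,375; Okafor $453,435 + $1,427,305 = $1,880,740; Petrov $453,435 + $2,140,960 = $2,594,395; Ferraro $453,435 + $1,903,075 = $2,356,510.

Orozco: $1,167,085; Nwosu: $810,260; Halvorsen: $572,375; Okafor: $1,880,740; Petrov: $2,594,395; Ferraro: $2,356,510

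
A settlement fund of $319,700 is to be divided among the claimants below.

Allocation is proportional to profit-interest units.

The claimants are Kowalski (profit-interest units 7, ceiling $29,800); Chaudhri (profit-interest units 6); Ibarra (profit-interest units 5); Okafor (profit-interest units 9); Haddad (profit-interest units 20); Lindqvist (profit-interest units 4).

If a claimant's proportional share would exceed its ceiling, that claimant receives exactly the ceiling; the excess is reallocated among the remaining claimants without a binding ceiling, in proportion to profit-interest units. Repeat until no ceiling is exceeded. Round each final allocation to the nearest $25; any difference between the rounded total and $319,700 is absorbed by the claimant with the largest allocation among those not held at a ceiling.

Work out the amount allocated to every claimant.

Kowalski: $29,800 · Chaudhri: $39,525 · Ibarra: $32,950 · Okafor: $59,300 · Haddad: $131,775 · Lindqvist: $26,350

Sum of profit-interest units: 51.
Proportional shares (ignoring caps): Kowalski 43,880.39; Chaudhri 37,611.76; Ibarra 31,343.14; Okafor 56,417.65; Haddad 125,372.55; Lindqvist 25,074.51.
Held at cap: Kowalski ($29,800); residual $289,900 reallocated over remaining profit-interest units 44.
Shares after redistribution: Chaudhri 39,531.82 → $39,525; Ibarra 32,943.18 → $32,950; Okafor 59,297.73 → $59,300; Haddad 131,772.73 → $131,775; Lindqvist 26,354.55 → $26,350.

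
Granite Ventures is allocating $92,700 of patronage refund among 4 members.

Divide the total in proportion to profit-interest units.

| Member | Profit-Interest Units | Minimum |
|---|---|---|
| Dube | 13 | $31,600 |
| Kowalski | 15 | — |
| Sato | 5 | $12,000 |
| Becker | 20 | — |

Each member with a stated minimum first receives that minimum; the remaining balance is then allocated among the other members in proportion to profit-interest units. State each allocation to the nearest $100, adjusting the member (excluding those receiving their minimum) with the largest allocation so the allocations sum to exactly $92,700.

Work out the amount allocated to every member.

Guaranteed amounts: Dube $31,600; Sato $12,000. Remaining pool $49,100.
Remaining pool split over remaining profit-interest units 35: Kowalski 21,042.86 → $21,000; Becker 28,057.14 → $28,100.

Dube: $31,600 · Kowalski: $21,000 · Sato: $12,000 · Becker: $28,100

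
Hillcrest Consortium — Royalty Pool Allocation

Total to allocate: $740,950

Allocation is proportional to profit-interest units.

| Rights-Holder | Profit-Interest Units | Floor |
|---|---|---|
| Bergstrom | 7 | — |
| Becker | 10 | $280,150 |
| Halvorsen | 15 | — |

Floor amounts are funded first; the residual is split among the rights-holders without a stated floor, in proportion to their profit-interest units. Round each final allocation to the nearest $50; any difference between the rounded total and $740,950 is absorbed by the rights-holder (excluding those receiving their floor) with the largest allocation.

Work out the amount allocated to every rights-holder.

Bergstrom: $146,600 · Becker: $280,150 · Halvorsen: $314,200

Fund the minimums — Becker $280,150. Residual $460,800.
Residual split over remaining profit-interest units 22: Bergstrom 146,618.18 → $146,600; Halvorsen 314,181.82 → $314,200.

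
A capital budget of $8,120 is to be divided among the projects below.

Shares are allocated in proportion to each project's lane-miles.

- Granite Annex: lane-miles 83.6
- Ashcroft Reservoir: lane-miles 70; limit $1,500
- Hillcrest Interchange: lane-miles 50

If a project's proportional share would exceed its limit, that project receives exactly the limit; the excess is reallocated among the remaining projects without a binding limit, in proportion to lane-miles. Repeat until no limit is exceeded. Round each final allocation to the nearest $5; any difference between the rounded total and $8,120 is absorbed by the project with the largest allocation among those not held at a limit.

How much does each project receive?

Granite Annex: $4,140; Ashcroft Reservoir: $1,500; Hillcrest Interchange: $2,480

Sum of lane-miles: 203.6.
Pro-rata shares before constraints: Granite Annex 3,334.15; Ashcroft Reservoir 2,791.75; Hillcrest Interchange 1,994.11.
Held at cap: Ashcroft Reservoir ($1,500); residual $6,620 reallocated over remaining lane-miles 133.6.
Shares after redistribution: Granite Annex 4,142.46 → $4,140; Hillcrest Interchange 2,477.54 → $2,480.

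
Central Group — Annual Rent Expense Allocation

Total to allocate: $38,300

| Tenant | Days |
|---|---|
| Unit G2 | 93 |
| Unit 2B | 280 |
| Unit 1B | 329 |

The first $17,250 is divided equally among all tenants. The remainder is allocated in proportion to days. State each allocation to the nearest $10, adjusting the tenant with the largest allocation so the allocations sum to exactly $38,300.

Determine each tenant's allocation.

Equal tier: $17,250 ÷ 3 = $5,750 apiece.
Remainder $21,050 by days (total 702): Unit G2 2,788.68 → $2,790; Unit 2B 8,396.01 → $8,400; Unit 1B 9,865.31 → $9,870.
Rounding difference −$10 on remainder applied to Unit 1B.
Totals: Unit G2 $5,750 + $2,790 = $8,540; Unit 2B $5,750 + $8,400 = $14,150; Unit 1B $5,750 + $9,860 = $15,610.

Unit G2: $8,540 · Unit 2B: $14,150 · Unit 1B: $15,610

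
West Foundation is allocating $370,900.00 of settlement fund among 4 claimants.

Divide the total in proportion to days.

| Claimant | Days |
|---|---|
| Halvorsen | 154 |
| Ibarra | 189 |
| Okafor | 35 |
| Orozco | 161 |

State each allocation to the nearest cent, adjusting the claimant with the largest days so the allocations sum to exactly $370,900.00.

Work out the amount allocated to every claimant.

Halvorsen: $105,971.43 · Ibarra: $130,055.84 · Okafor: $24,084.42 · Orozco: $110,788.31

Total days = 154 + 189 + 35 + 161 = 539.
Unrounded shares: Halvorsen 105,971.4286; Ibarra 130,055.8442; Okafor 24,084.4156; Orozco 110,788.3117.
After rounding (cent): Halvorsen $105,971.43; Ibarra $130,055.84; Okafor $24,084.42; Orozco $110,788.31. Sum = $370,900.00.
Sum already equals the total — no adjustment.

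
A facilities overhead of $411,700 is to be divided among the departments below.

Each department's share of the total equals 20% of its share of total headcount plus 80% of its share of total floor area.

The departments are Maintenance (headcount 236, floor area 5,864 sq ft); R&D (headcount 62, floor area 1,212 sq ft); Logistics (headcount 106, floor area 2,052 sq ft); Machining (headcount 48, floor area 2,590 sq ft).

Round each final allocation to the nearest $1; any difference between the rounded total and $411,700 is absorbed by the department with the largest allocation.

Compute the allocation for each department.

Headcount total 452; floor area total 11,718.
Composite weights (20% headcount + 80% floor area): Maintenance 0.5048; R&D 0.1102; Logistics 0.1870; Machining 0.1981.
Pro-rata amounts: Maintenance 207,812.22; R&D 45,360.33; Logistics 76,985.77; Machining 81,541.68.
At nearest $1: Maintenance $207,812; R&D $45,360; Logistics $76,986; Machining $81,542. Sum = $411,700.
Rounded total matches; no reconciliation needed.

Maintenance: $207,812 | R&D: $45,360 | Logistics: $76,986 | Machining: $81,542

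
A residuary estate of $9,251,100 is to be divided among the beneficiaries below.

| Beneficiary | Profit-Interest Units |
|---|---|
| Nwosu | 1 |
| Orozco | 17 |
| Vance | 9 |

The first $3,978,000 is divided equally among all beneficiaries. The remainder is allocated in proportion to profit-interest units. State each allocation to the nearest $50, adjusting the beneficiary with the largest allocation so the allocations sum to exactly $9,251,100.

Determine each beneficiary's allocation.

Nwosu: $1,521,300; Orozco: $4,646,100; Vance: $3,083,700

$3,978,000 shared equally gives $1,326,000 per beneficiary.
Remainder $5,273,100 by profit-interest units (total 27): Nwosu 195,300.00 → $195,300; Orozco 3,320,100.00 → $3,320,100; Vance 1,757,700.00 → $1,757,700.
Totals: Nwosu $1,326,000 + $195,300 = $1,521,300; Orozco $1,326,000 + $3,320,100 = $4,646,100; Vance $1,326,000 + $1,757,700 = $3,083,700.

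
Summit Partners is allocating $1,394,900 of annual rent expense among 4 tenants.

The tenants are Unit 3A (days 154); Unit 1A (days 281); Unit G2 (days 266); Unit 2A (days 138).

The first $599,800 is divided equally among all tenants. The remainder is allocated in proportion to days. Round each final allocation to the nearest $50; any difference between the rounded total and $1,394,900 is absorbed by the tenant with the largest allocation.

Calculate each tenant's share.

Unit 3A: $295,900 | Unit 1A: $416,200 | Unit G2: $402,050 | Unit 2A: $280,750

Equal tier: $599,800 ÷ 4 = $149,950 apiece.
Remainder $795,100 by days (total 839): Unit 3A 145,942.07 → $145,950; Unit 1A 266,296.90 → $266,300; Unit G2 252,081.76 → $252,100; Unit 2A 130,779.26 → $130,800.
Rounding difference −$50 on remainder applied to Unit 1A.
Totals: Unit 3A $149,950 + $145,950 = $295,900; Unit 1A $149,950 + $266,250 = $416,200; Unit G2 $149,950 + $252,100 = $402,050; Unit 2A $149,950 + $130,800 = $280,750.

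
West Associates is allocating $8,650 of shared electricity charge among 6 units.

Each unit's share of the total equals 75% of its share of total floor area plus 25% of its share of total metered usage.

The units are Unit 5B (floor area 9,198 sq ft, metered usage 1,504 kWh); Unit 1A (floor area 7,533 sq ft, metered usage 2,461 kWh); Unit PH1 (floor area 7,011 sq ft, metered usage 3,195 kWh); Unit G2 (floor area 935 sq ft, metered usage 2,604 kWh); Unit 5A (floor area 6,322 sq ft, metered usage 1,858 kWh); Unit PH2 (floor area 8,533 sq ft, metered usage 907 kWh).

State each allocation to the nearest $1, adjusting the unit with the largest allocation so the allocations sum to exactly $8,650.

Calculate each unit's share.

Totals — floor area 39,532, metered usage 12,529.
Blended shares (75% floor area + 25% metered usage): Unit 5B 0.2045; Unit 1A 0.1920; Unit PH1 0.1968; Unit G2 0.0697; Unit 5A 0.1570; Unit PH2 0.1800.
Proportional shares: Unit 5B 1,769.05; Unit 1A 1,660.99; Unit PH1 1,702.01; Unit G2 602.89; Unit 5A 1,358.18; Unit PH2 1,556.88.
After rounding ($1): Unit 5B $1,769; Unit 1A $1,661; Unit PH1 $1,702; Unit G2 $603; Unit 5A $1,358; Unit PH2 $1,557. Sum = $8,650.
Sum already equals the total — no adjustment.

Unit 5B: $1,769; Unit 1A: $1,661; Unit PH1: $1,702; Unit G2: $603; Unit 5A: $1,358; Unit PH2: $1,557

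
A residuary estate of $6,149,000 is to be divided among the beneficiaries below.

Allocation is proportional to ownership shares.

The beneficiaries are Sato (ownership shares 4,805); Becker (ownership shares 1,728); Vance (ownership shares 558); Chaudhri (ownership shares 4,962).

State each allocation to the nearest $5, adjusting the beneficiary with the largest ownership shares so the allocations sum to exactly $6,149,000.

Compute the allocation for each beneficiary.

Sato: $2,451,335 · Becker: $881,560 · Vance: $284,670 · Chaudhri: $2,531,435

Ownership shares total: 4,805 + 1,728 + 558 + 4,962 = 12,053.
Proportional shares: Sato 2,451,335.35; Becker 881,562.43; Vance 284,671.20; Chaudhri 2,531,431.01.
After rounding ($5): Sato $2,451,335; Becker $881,560; Vance $284,670; Chaudhri $2,531,430. Sum = $6,148,995.
Difference $6,149,000 − $6,148,995 = +$5 applied to largest ownership shares (Chaudhri): Chaudhri becomes $2,531,435.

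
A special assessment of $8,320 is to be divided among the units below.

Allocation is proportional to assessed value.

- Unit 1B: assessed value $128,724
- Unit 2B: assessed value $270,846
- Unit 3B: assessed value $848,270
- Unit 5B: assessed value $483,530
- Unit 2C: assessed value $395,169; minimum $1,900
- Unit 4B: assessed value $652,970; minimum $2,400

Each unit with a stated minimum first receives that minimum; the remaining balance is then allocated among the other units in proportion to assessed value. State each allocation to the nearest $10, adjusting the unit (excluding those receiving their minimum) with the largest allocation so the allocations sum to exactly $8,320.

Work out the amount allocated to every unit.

Unit 1B: $300; Unit 2B: $630; Unit 3B: $1,970; Unit 5B: $1,120; Unit 2C: $1,900; Unit 4B: $2,400

Fund the minimums — Unit 2C $1,900; Unit 4B $2,400. Remaining pool $4,020.
Remaining pool split over remaining assessed value 1,731,370: Unit 1B 298.88 → $300; Unit 2B 628.87 → $630; Unit 3B 1,969.56 → $1,970; Unit 5B 1,122.69 → $1,120.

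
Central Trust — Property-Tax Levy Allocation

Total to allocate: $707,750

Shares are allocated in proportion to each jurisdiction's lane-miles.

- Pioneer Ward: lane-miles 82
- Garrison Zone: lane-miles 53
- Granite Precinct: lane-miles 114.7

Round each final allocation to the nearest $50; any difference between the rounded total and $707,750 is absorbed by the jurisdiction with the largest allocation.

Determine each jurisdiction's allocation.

Pioneer Ward: $232,400; Garrison Zone: $150,200; Granite Precinct: $325,150

Sum of lane-miles: 249.7.
Raw shares: Pioneer Ward 82/249.7 × $707,750 = 232,420.91; Garrison Zone 53/249.7 × $707,750 = 150,223.27; Granite Precinct 114.7/249.7 × $707,750 = 325,105.83.
At nearest $50: Pioneer Ward $232,400; Garrison Zone $150,200; Granite Precinct $325,100. Sum = $707,700.
Difference $707,750 − $707,700 = +$50 applied to largest allocation (Granite Precinct): Granite Precinct becomes $325,150.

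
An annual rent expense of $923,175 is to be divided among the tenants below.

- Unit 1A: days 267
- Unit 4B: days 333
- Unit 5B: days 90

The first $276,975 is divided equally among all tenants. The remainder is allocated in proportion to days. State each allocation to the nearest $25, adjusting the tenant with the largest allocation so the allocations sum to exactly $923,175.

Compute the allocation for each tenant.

$276,975 shared equally gives $92,325 per tenant.
Remainder $646,200 by days (total 690): Unit 1A 250,051.30 → $250,050; Unit 4B 311,861.74 → $311,850; Unit 5B 84,286.96 → $84,275.
Rounding difference +$25 on remainder applied to Unit 4B.
Totals: Unit 1A $92,325 + $250,050 = $342,375; Unit 4B $92,325 + $311,875 = $404,200; Unit 5B $92,325 + $84,275 = $176,600.

Unit 1A: $342,375 | Unit 4B: $404,200 | Unit 5B: $176,600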